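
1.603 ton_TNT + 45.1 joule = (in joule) 6.707e+09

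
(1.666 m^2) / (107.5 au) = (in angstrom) 0.001036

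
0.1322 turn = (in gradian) 52.88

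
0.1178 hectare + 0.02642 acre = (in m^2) 1285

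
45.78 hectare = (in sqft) 4.928e+06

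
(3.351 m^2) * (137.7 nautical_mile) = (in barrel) 5.375e+06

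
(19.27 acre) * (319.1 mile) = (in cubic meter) 4.005e+10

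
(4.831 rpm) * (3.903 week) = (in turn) 1.901e+05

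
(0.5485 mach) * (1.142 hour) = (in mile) 477.1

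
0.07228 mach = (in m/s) 24.61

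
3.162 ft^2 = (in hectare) 2.938e-05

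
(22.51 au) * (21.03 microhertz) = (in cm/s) 7.082e+09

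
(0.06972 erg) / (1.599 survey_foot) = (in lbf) 3.216e-09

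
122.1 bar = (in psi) 1771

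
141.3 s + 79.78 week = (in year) 1.53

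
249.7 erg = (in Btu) 2.367e-08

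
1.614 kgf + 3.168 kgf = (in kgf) 4.782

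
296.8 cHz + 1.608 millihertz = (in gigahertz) 2.97e-09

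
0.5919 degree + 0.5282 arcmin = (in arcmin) 36.04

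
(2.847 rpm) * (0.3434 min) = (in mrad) 6143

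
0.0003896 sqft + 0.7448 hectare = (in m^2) 7448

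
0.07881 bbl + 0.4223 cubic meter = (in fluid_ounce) 1.47e+04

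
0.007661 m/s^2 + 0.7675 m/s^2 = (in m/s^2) 0.7752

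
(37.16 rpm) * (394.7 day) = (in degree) 7.603e+09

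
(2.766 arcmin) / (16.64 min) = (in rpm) 7.696e-06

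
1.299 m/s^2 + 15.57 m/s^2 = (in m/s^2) 16.87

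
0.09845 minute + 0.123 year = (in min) 6.465e+04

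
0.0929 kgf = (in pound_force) 0.2048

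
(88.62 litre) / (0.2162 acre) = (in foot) 0.0003323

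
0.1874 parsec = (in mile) 3.593e+12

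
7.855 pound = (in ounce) 125.7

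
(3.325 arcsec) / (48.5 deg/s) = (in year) 6.039e-13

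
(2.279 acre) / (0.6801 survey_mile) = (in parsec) 2.731e-16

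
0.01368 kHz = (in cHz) 1368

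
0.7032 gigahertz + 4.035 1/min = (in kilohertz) 7.032e+05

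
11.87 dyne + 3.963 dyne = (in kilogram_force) 1.615e-05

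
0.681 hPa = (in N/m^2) 68.1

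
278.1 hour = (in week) 1.655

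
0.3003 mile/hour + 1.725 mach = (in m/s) 587.5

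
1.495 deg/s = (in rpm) 0.2492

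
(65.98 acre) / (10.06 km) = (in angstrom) 2.654e+11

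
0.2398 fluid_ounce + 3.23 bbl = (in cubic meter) 0.5135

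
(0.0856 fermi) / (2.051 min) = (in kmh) 2.504e-18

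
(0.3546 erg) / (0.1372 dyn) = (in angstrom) 2.585e+08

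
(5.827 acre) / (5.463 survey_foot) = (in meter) 1.416e+04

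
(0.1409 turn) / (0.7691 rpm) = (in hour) 0.003053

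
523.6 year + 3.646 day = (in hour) 4.587e+06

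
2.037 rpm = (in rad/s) 0.2133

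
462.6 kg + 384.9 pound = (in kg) 637.2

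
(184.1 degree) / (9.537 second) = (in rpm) 3.217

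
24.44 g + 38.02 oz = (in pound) 2.43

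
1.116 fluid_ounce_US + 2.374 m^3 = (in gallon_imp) 522.2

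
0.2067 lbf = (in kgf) 0.09376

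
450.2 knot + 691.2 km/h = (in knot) 823.4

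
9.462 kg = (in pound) 20.86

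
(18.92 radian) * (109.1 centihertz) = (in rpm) 197.1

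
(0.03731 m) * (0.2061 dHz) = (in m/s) 0.000769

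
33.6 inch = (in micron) 8.534e+05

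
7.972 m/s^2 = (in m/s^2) 7.972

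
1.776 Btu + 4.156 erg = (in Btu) 1.776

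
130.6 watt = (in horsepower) 0.1751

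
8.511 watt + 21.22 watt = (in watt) 29.73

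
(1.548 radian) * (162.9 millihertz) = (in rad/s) 0.2522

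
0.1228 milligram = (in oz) 4.332e-06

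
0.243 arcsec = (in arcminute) 0.00405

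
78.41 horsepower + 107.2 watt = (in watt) 5.858e+04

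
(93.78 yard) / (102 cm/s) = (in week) 0.000139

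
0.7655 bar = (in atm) 0.7555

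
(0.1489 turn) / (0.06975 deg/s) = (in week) 0.001271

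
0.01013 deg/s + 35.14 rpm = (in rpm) 35.14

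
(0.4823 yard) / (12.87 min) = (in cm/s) 0.05711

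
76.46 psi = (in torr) 3954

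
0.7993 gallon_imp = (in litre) 3.634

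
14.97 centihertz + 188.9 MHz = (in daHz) 1.889e+07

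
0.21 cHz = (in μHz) 2100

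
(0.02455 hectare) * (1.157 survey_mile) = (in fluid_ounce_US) 1.546e+10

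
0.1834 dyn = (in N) 1.834e-06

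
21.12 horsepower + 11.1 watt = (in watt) 1.576e+04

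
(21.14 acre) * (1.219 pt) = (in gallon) 9719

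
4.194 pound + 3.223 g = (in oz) 67.22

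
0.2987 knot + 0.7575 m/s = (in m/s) 0.9112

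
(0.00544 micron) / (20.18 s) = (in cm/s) 2.696e-08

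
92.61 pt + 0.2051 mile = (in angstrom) 3.301e+12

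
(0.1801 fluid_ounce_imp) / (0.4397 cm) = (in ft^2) 0.01253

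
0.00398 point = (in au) 9.386e-18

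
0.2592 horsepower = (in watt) 193.3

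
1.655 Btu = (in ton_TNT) 4.173e-07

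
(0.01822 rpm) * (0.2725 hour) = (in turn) 0.2979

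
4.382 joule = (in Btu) 0.004153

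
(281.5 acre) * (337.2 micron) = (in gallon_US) 1.015e+05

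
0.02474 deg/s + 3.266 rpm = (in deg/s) 19.62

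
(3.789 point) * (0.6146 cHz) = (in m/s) 8.215e-06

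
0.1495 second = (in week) 2.472e-07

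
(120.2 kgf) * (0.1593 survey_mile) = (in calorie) 7.223e+04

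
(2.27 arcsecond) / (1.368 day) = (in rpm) 8.891e-10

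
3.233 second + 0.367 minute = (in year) 8.008e-07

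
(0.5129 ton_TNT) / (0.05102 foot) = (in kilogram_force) 1.407e+10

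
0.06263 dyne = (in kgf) 6.386e-08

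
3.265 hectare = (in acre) 8.068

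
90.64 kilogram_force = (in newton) 888.9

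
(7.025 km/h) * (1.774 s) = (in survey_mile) 0.002151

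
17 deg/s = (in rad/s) 0.2967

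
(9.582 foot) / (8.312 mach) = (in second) 0.001032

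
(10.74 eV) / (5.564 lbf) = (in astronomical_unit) 4.647e-31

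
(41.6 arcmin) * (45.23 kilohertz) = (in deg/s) 3.136e+04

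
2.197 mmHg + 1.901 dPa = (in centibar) 0.2931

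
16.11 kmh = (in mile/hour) 10.01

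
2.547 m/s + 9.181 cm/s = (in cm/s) 263.9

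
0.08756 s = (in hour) 2.432e-05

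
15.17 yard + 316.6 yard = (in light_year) 3.207e-14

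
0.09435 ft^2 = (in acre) 2.166e-06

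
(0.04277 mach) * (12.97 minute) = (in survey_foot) 3.718e+04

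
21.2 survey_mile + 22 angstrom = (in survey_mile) 21.2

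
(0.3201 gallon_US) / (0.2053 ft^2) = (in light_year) 6.715e-18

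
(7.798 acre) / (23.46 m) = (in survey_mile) 0.8358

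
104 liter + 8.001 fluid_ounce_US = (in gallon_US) 27.54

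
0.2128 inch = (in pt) 15.32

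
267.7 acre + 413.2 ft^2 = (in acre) 267.7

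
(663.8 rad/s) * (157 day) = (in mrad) 9.004e+12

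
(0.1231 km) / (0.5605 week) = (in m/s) 0.0003631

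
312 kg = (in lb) 687.8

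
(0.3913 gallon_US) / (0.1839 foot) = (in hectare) 2.643e-06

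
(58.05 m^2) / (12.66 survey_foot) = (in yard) 16.45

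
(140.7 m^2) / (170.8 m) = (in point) 2335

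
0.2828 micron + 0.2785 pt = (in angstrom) 9.853e+05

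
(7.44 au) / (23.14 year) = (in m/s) 1525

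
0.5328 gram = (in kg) 0.0005328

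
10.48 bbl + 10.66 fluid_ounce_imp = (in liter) 1666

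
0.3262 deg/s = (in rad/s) 0.005693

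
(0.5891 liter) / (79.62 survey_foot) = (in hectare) 2.427e-09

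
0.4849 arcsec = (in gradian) 0.0001497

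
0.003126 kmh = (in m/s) 0.0008683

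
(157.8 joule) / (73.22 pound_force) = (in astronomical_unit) 3.239e-12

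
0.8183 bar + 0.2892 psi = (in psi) 12.16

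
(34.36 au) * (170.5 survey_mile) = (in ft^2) 1.518e+19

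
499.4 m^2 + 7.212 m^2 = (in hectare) 0.05066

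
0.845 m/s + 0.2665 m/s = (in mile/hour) 2.486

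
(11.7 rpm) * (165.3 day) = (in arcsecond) 3.609e+12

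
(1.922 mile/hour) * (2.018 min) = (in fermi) 1.04e+17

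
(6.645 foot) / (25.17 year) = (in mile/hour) 5.708e-09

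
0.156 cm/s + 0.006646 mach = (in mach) 0.006651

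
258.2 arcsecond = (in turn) 0.0001992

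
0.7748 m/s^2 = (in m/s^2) 0.7748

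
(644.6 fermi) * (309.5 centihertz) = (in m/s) 1.995e-12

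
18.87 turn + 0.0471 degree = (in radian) 118.6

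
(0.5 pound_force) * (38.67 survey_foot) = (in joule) 26.21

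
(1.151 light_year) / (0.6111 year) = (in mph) 1.264e+09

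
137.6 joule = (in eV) 8.588e+20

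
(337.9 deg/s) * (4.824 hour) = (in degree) 5.868e+06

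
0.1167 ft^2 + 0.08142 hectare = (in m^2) 814.2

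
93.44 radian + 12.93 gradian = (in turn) 14.9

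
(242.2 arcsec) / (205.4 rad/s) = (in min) 9.528e-08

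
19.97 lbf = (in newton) 88.83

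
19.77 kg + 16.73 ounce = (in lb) 44.63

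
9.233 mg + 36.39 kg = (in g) 3.639e+04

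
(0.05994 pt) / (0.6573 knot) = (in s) 6.253e-05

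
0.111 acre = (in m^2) 449.2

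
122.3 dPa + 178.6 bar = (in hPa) 1.786e+05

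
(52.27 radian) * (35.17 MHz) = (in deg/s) 1.053e+11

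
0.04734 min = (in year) 9.007e-08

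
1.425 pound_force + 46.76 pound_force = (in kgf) 21.86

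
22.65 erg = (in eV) 1.414e+13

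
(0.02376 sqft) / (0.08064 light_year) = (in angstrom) 2.893e-08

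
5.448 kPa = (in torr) 40.86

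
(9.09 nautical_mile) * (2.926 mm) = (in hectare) 0.004926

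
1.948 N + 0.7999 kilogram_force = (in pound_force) 2.201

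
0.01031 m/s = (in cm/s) 1.031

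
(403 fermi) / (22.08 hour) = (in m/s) 5.07e-18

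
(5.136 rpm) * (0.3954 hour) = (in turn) 121.8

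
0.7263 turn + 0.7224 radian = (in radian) 5.286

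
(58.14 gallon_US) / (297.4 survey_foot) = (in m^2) 0.002428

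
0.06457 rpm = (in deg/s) 0.3874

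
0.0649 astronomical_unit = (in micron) 9.709e+15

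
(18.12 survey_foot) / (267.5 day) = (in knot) 4.645e-07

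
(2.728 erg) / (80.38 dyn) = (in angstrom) 3.394e+06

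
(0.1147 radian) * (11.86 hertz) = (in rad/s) 1.36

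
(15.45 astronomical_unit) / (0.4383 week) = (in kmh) 3.139e+07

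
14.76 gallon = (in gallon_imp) 12.29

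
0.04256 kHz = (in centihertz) 4256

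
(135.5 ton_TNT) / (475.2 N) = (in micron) 1.193e+15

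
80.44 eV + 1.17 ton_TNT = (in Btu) 4.64e+06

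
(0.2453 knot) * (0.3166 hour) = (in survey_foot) 471.9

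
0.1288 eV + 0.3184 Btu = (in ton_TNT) 8.029e-08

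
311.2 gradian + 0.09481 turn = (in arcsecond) 1.131e+06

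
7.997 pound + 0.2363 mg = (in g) 3627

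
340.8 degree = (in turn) 0.9467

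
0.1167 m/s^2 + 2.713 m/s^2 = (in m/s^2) 2.83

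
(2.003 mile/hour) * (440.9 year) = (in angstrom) 1.245e+20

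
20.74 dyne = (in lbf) 4.663e-05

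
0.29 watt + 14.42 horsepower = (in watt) 1.075e+04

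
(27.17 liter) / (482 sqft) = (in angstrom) 6.068e+06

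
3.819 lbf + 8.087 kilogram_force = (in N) 96.29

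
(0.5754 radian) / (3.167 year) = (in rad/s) 5.761e-09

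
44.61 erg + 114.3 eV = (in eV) 2.784e+13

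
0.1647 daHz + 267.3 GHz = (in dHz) 2.673e+12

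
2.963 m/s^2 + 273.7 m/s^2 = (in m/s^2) 276.7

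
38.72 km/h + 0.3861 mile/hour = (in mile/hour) 24.45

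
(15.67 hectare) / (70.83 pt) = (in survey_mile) 3897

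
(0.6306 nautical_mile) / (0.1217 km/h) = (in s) 3.455e+04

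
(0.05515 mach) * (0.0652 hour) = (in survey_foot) 1.446e+04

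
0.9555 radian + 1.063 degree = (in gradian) 62.01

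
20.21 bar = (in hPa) 2.021e+04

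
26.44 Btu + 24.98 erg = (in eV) 1.741e+23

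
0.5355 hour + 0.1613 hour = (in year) 7.954e-05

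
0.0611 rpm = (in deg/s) 0.3666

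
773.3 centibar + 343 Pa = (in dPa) 7.736e+06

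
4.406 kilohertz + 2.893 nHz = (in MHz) 0.004406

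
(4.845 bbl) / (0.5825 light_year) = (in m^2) 1.398e-16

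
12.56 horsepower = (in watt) 9366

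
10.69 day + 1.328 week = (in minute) 2.878e+04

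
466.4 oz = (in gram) 1.322e+04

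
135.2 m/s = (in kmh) 486.7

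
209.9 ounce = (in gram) 5951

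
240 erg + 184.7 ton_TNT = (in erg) 7.728e+18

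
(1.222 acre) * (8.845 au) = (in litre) 6.544e+18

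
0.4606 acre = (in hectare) 0.1864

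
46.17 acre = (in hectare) 18.68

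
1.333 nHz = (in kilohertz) 1.333e-12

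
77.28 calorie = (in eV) 2.018e+21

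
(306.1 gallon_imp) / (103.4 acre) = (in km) 3.326e-09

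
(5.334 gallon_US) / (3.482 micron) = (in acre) 1.433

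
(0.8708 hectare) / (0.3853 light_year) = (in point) 6.772e-09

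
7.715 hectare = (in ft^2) 8.304e+05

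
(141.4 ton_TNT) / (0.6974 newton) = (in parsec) 2.749e-05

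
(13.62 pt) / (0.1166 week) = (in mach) 2.001e-10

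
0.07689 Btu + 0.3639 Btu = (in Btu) 0.4408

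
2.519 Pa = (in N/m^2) 2.519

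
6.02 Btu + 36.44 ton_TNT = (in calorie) 3.644e+10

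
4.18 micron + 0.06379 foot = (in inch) 0.7656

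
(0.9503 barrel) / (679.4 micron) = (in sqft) 2394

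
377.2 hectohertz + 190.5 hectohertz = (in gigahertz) 5.677e-05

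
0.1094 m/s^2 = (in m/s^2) 0.1094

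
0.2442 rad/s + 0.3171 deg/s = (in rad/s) 0.2497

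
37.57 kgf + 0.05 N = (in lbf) 82.84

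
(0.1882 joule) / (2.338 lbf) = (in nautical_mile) 9.771e-06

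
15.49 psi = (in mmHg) 801.1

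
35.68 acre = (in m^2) 1.444e+05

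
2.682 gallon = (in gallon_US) 2.682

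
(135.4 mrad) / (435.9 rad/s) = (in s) 0.0003106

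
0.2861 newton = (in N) 0.2861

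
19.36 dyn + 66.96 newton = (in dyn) 6.696e+06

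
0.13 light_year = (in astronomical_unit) 8221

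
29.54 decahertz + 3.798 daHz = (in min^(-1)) 2e+04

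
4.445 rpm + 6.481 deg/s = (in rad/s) 0.5786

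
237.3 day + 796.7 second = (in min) 3.417e+05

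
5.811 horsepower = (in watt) 4333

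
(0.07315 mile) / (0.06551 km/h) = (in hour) 1.797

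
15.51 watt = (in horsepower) 0.0208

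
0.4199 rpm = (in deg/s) 2.519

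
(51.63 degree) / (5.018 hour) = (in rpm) 0.0004763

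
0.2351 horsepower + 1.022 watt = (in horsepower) 0.2365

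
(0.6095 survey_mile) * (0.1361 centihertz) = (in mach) 0.003921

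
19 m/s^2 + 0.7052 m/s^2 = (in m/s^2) 19.71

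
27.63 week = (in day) 193.4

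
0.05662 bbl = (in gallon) 2.378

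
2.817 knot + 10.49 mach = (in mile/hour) 7993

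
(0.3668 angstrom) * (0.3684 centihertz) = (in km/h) 4.865e-13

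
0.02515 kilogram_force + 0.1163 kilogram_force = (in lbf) 0.3118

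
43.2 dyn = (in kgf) 4.405e-05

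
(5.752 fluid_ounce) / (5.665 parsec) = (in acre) 2.405e-25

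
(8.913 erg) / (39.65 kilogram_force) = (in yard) 2.507e-09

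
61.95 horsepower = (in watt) 4.62e+04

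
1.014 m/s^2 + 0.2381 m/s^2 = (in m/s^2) 1.252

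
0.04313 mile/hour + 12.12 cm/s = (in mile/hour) 0.3142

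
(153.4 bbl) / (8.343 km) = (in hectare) 2.923e-07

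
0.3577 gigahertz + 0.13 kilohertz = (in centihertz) 3.577e+10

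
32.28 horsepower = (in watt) 2.407e+04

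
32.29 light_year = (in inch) 1.203e+19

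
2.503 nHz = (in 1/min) 1.502e-07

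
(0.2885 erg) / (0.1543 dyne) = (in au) 1.25e-13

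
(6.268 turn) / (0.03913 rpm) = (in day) 0.1112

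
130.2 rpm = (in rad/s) 13.63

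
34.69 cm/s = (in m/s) 0.3469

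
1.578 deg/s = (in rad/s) 0.02754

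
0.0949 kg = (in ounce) 3.347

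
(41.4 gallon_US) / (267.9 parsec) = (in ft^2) 2.041e-19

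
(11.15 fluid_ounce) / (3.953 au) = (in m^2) 5.576e-16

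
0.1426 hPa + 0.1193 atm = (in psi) 1.755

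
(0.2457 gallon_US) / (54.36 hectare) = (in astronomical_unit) 1.144e-20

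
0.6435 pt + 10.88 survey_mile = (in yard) 1.915e+04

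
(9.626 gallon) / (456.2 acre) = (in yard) 2.158e-08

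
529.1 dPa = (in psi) 0.007674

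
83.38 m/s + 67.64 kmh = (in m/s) 102.2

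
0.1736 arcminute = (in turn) 8.037e-06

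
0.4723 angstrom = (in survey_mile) 2.935e-14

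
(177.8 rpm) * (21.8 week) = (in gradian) 1.563e+10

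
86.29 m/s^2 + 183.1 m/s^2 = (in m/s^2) 269.4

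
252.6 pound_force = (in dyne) 1.124e+08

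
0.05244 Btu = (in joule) 55.33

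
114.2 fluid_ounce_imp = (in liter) 3.245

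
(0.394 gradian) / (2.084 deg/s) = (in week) 2.813e-07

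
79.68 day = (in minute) 1.147e+05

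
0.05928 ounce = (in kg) 0.001681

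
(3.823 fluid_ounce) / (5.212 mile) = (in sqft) 1.451e-07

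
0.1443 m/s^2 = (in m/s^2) 0.1443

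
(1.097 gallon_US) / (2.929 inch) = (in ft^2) 0.6008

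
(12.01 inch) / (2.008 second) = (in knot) 0.2953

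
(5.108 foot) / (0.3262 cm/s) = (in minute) 7.955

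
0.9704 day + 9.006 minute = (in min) 1406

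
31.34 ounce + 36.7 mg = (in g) 888.5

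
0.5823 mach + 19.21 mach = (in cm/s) 6.739e+05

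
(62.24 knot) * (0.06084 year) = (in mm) 6.143e+10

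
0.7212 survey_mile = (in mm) 1.161e+06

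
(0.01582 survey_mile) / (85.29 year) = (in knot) 1.84e-08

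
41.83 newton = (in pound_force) 9.404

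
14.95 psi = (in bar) 1.031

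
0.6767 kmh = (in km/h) 0.6767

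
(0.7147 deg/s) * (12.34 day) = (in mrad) 1.33e+07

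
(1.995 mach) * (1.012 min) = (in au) 2.757e-07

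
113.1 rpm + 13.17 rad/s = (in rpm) 238.9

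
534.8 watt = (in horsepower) 0.7172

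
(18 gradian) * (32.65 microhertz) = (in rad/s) 9.232e-06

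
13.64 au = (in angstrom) 2.041e+22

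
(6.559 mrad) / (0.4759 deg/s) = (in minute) 0.01316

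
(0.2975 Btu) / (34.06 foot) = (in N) 30.23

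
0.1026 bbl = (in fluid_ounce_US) 551.6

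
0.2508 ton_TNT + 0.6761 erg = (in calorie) 2.508e+08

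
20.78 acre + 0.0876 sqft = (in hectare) 8.409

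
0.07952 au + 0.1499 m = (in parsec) 3.855e-07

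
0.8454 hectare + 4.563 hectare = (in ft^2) 5.822e+05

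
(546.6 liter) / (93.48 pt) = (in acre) 0.004096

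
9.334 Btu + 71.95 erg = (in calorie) 2354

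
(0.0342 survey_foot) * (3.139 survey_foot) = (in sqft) 0.1074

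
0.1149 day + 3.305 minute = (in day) 0.1172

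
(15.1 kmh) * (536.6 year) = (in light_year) 7.503e-06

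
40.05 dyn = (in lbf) 9.004e-05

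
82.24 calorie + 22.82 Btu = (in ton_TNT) 5.837e-06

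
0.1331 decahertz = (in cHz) 133.1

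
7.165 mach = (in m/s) 2440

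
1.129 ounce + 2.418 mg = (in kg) 0.03201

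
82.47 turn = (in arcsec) 1.069e+08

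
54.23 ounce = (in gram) 1537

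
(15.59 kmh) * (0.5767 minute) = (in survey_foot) 491.6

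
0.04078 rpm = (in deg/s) 0.2447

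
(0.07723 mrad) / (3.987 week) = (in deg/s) 1.835e-09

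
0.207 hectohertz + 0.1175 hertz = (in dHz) 208.2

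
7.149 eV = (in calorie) 2.738e-19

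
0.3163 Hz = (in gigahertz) 3.163e-10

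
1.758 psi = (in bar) 0.1212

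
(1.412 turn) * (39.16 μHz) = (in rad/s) 0.0003474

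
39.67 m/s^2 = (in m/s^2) 39.67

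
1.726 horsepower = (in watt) 1287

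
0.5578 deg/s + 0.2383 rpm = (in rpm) 0.3313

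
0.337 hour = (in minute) 20.22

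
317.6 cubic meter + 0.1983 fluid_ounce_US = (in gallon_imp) 6.986e+04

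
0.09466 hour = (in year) 1.081e-05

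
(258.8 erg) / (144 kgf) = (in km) 1.833e-11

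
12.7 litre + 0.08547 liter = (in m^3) 0.01279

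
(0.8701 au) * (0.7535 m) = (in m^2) 9.808e+10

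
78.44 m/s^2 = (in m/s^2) 78.44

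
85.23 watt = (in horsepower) 0.1143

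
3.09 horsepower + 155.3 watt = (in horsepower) 3.298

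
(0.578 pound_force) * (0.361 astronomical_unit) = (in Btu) 1.316e+08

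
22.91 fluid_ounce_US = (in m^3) 0.0006775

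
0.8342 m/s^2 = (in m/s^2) 0.8342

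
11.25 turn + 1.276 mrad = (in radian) 70.69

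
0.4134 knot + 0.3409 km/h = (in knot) 0.5975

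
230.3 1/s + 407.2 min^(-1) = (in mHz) 2.371e+05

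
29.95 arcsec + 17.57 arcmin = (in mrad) 5.256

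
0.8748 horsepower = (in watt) 652.3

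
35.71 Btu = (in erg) 3.768e+11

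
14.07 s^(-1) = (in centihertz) 1407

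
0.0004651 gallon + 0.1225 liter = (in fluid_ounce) 4.202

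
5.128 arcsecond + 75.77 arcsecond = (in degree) 0.02247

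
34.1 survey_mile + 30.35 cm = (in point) 1.556e+08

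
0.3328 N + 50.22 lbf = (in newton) 223.7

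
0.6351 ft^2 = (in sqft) 0.6351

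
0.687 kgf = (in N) 6.737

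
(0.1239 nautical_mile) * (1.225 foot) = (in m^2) 85.68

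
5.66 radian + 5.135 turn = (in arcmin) 1.304e+05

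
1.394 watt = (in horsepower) 0.001869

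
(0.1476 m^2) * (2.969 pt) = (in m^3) 0.0001546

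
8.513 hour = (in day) 0.3547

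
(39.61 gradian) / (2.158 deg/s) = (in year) 5.238e-07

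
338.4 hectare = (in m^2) 3.384e+06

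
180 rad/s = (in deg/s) 1.031e+04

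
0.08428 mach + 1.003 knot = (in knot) 56.79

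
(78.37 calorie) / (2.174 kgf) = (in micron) 1.538e+07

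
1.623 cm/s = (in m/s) 0.01623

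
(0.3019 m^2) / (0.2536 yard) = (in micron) 1.302e+06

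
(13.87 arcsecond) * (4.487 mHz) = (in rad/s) 3.017e-07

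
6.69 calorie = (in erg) 2.799e+08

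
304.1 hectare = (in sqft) 3.273e+07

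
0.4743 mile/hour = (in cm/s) 21.2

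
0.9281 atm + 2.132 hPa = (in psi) 13.67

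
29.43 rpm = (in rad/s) 3.082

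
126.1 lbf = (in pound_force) 126.1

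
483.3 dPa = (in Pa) 48.33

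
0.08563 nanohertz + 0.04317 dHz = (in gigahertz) 4.317e-12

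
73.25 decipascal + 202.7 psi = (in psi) 202.7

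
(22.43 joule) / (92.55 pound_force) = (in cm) 5.448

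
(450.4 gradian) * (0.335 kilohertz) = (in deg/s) 1.358e+05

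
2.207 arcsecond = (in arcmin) 0.03678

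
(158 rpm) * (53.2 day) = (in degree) 4.357e+09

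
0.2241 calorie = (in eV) 5.852e+18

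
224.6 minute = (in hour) 3.743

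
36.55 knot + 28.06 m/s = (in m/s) 46.86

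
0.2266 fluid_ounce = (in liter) 0.006701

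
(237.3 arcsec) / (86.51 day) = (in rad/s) 1.539e-10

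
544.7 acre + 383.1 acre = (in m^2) 3.755e+06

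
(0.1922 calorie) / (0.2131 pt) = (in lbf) 2405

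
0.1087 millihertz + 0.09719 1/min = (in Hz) 0.001729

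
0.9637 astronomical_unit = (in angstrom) 1.442e+21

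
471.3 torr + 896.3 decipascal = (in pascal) 6.292e+04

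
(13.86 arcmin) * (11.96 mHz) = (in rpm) 0.0004605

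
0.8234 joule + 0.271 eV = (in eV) 5.139e+18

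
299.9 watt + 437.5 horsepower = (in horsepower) 437.9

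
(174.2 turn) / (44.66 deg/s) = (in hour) 0.3901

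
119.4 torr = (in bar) 0.1592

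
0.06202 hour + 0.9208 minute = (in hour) 0.07737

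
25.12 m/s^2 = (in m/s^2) 25.12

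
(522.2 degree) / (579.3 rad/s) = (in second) 0.01573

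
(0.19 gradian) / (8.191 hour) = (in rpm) 9.665e-07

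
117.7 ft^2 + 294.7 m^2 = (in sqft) 3290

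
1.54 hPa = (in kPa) 0.154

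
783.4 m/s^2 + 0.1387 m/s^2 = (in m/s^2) 783.5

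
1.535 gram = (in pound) 0.003384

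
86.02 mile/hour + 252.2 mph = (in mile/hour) 338.2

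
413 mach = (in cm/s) 1.406e+07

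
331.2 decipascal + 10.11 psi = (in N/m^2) 6.974e+04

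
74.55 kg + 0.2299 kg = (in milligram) 7.478e+07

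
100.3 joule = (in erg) 1.003e+09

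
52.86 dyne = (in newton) 0.0005286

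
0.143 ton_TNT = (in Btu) 5.671e+05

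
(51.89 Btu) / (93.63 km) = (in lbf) 0.1314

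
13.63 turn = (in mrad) 8.564e+04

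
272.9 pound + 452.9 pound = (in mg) 3.292e+08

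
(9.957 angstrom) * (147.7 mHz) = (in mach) 4.319e-13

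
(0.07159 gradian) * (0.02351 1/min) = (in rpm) 4.208e-06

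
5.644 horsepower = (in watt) 4209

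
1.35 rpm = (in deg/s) 8.1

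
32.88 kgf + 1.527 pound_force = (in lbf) 74.01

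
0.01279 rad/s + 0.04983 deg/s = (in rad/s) 0.01366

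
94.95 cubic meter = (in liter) 9.495e+04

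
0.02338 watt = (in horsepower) 3.135e-05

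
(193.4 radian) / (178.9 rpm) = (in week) 1.707e-05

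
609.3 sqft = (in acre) 0.01399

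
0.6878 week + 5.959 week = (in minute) 6.7e+04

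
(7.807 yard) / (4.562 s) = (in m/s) 1.565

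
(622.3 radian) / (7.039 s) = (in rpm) 844.2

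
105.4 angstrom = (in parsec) 3.416e-25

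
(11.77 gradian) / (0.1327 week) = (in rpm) 2.2e-05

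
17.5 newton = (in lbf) 3.934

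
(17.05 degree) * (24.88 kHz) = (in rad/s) 7404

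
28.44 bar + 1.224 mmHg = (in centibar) 2844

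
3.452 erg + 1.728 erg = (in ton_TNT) 1.238e-16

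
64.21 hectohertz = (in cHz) 6.421e+05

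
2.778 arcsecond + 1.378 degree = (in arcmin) 82.73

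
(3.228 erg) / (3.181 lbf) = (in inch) 8.982e-07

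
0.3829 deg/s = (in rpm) 0.06382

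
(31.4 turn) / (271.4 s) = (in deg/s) 41.65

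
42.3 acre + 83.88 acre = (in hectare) 51.06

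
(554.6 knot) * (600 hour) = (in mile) 3.829e+05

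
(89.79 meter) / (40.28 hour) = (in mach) 1.819e-06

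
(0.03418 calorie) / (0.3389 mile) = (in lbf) 5.895e-05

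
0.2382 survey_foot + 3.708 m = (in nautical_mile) 0.002041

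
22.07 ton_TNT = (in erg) 9.234e+17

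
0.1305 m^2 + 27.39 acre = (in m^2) 1.108e+05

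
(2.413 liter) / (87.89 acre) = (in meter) 6.784e-09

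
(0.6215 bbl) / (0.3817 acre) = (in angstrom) 6.397e+05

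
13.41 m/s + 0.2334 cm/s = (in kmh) 48.28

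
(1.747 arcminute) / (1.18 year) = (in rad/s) 1.366e-11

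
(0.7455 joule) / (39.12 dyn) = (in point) 5.402e+06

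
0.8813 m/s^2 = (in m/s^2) 0.8813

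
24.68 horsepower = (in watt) 1.84e+04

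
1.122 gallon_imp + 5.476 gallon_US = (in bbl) 0.1625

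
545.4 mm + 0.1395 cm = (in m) 0.5468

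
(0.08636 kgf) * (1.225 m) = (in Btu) 0.0009833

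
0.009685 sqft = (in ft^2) 0.009685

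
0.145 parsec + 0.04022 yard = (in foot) 1.468e+16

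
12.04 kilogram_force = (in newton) 118.1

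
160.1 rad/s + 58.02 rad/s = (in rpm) 2083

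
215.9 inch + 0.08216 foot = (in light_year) 5.823e-16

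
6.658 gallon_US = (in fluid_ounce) 852.2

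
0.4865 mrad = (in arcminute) 1.672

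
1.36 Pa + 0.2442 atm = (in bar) 0.2474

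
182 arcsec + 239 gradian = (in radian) 3.755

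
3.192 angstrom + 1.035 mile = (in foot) 5465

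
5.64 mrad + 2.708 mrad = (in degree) 0.4783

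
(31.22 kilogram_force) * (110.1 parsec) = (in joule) 1.04e+21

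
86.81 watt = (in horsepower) 0.1164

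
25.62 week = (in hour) 4304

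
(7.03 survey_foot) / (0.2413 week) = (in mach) 4.312e-08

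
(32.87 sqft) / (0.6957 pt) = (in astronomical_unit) 8.317e-08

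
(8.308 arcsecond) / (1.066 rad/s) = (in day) 4.373e-10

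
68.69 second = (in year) 2.178e-06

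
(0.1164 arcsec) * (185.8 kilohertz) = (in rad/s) 0.1049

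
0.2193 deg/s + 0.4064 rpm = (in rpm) 0.4429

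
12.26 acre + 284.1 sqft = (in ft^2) 5.343e+05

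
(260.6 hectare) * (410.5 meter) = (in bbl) 6.729e+09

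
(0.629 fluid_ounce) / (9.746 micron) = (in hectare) 0.0001909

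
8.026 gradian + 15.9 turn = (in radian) 100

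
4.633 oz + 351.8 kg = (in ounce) 1.241e+04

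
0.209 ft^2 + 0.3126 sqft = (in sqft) 0.5216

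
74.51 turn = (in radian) 468.2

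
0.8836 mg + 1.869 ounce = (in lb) 0.1168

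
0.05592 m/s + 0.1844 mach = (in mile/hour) 140.6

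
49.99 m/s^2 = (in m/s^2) 49.99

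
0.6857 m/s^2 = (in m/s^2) 0.6857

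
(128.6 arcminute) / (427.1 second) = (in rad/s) 8.759e-05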